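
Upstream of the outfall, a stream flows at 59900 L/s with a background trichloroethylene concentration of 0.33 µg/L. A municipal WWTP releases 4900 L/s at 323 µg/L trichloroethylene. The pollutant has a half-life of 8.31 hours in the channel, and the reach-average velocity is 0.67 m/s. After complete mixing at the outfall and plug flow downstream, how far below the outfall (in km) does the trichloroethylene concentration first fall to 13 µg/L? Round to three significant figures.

18.6 km

Mass balance: C = (59900·0.3300 + 4900·323.0) / 64800 = 1602000/64800 = 24.73 µg/L.
Half-life 8.31 h → k = ln 2 / 8.31 = 0.08341 h⁻¹ = 2.002 d⁻¹.
Set 24.73·exp(−k·t) = 13 → t = ln(24.73/13)/k = 27750 s = 7.709 h.
Distance = v·t = 0.67·27750 = 18590 m = 18.59 km.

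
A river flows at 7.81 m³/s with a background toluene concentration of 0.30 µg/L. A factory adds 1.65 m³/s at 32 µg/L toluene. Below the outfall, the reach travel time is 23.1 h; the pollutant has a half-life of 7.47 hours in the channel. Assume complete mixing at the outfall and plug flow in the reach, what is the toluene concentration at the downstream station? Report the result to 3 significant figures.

After mixing, C = (7.810·0.3000 + 1.650·32.00) / 9.460 = 55.14/9.460 = 5.829 µg/L.
Half-life 7.47 h → k = ln 2 / 7.47 = 0.09279 h⁻¹ = 2.227 d⁻¹.
After decay, C = 5.829 × e^(−kt) = 5.829 × 0.1172 = 0.6834 µg/L.

0.683 µg/L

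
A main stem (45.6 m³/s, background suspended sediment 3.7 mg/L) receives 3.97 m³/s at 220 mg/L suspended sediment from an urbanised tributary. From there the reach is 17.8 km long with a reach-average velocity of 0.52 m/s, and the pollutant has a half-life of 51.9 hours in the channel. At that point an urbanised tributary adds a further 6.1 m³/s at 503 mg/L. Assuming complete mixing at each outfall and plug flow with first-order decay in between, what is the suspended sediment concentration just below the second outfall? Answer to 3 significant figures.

71.6 mg/L

Mixed concentration C = ΣQC/ΣQ = (45.60·3.700 + 3.970·220.0) / 49.57 = 1042/49.57 = 21.02 mg/L; combined flow 49.57 m³/s.
Travel time t = 17.8·1000 / 0.52 = 34230 s = 9.509 h.
Half-life 51.9 h → k = ln 2 / 51.9 = 0.01336 h⁻¹ = 0.3205 d⁻¹.
First-order decay: C = 21.02·exp(−k·t) = 21.02·0.8807 = 18.52 mg/L.
At the second outfall, C = (49.57·18.52 + 6.100·503.0) / (49.57 + 6.100) = 71.60 mg/L.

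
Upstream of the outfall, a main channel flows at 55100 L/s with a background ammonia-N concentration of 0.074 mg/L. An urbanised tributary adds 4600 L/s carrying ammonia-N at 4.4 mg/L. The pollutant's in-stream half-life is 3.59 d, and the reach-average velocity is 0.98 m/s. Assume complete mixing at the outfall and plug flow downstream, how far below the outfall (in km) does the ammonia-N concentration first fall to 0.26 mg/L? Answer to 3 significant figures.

197 km

Flow-weighted average: C = (55100·0.07400 + 4600·4.400) / 59700 = 24320/59700 = 0.4073 mg/L.
Half-life 3.59 d → k = ln 2 / 3.59 = 0.1931 d⁻¹.
Set 0.4073·exp(−k·t) = 0.26 → t = ln(0.4073/0.26)/k = 200900 s = 55.80 h.
Distance = v·t = 0.98·200900 = 196900 m = 196.9 km.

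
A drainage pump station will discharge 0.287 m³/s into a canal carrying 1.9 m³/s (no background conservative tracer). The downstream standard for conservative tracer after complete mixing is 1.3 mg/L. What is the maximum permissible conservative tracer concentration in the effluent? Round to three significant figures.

At the limit, (Qr·Cr + Qe·Cₑ)/(Qr + Qe) = 1.3:
Cₑ = (2.187·1.3 − 1.900·0) / 0.2870 = 9.906 mg/L.

9.91 mg/L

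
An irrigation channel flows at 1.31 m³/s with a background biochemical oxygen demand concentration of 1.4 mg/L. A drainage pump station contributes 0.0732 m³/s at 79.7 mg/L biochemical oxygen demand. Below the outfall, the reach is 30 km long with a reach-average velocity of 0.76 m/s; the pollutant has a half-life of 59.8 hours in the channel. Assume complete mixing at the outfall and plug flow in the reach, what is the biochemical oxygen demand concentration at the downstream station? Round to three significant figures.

Mass balance: C = (1.310·1.400 + 0.07320·79.70) / 1.383 = 7.668/1.383 = 5.544 mg/L.
Travel time t = 30·1000 / 0.76 = 39470 s = 10.96 h.
Half-life 59.8 h → k = ln 2 / 59.8 = 0.01159 h⁻¹ = 0.2782 d⁻¹.
After decay, C = 5.544 × e^(−kt) = 5.544 × 0.8806 = 4.882 mg/L.

4.88 mg/L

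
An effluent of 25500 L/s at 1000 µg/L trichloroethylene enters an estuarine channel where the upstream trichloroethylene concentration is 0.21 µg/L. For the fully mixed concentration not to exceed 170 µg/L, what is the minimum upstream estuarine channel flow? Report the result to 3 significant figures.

125000 L/s

Set C_mix = 170: (Q·0.2100 + 25500·1000) / (Q + 25500) = 170
→ Q = 25500·(1000 − 170)/(170 − 0.2100) = 124700 L/s.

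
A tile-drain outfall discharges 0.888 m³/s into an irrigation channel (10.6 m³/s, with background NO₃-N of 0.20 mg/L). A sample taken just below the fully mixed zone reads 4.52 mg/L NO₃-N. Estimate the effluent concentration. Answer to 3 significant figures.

56.1 mg/L

Mass balance: 10.60·0.2000 + 0.8880·Cₑ = 11.49·4.520
→ Cₑ = (11.49·4.520 − 10.60·0.2000) / 0.8880 = 56.09 mg/L.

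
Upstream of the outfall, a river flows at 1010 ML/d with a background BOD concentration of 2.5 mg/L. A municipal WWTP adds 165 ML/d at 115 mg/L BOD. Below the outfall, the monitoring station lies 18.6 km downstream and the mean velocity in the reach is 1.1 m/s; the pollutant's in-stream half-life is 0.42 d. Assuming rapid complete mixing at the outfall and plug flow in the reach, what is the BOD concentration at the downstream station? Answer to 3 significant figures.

Conservation of mass: C = (1010·2.500 + 165.0·115.0) / 1175 = 21500/1175 = 18.30 mg/L.
Travel time t = 18.6·1000 / 1.1 = 16910 s = 4.697 h.
Half-life 0.42 d → k = ln 2 / 0.42 = 1.650 d⁻¹.
Applying C = C₀e^(−kt): 18.30 × 0.7240 = 13.25 mg/L.

13.2 mg/L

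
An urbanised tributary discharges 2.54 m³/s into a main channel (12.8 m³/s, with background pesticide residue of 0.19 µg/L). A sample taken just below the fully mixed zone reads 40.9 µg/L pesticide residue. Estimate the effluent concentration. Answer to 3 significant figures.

Mass balance: 12.80·0.1900 + 2.540·Cₑ = 15.34·40.90
→ Cₑ = (15.34·40.90 − 12.80·0.1900) / 2.540 = 246.1 µg/L.

246 µg/L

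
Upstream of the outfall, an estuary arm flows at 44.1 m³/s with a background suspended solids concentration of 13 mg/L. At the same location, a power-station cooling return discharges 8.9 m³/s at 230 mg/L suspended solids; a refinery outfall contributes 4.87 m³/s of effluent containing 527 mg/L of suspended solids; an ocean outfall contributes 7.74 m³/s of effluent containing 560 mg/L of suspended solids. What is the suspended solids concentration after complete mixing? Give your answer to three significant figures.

Flow-weighted average: C = (44.10·13.00 + 8.900·230.0 + 4.870·527.0 + 7.740·560.0) / 65.61 = 9521/65.61 = 145.1 mg/L.

145 mg/L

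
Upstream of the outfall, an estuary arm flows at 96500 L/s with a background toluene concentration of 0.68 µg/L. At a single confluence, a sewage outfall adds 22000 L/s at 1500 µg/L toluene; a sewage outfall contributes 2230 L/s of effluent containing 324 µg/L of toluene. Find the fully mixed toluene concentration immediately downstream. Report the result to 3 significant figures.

280 µg/L

Mixed concentration C = ΣQC/ΣQ = (96500·0.6800 + 22000·1500 + 2230·324.0) / 120700 = 33790000/120700 = 279.9 µg/L.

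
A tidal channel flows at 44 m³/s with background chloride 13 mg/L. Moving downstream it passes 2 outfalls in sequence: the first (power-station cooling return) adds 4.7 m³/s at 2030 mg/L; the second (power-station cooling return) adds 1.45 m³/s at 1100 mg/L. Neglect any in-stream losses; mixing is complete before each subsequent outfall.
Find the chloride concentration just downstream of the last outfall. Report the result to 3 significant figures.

233 mg/L

After outfall 1: Q = 44.00 + 4.700 = 48.70 m³/s; C = (44.00·13.00 + 4.700·2030)/48.70 = 207.7 mg/L.
After outfall 2: Q = 48.70 + 1.450 = 50.15 m³/s; C = (48.70·207.7 + 1.450·1100)/50.15 = 233.5 mg/L.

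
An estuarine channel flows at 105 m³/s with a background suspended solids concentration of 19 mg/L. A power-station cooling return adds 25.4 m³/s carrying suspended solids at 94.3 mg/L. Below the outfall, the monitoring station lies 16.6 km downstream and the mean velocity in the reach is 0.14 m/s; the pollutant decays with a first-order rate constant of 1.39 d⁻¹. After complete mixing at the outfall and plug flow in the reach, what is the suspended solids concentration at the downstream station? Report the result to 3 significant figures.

After mixing, C = (105.0·19.00 + 25.40·94.30) / 130.4 = 4390/130.4 = 33.67 mg/L.
Travel time t = 16.6·1000 / 0.14 = 118600 s = 32.94 h.
Decay over the reach: 33.67·exp(−kt) = 33.67·0.1484 = 4.998 mg/L.

5.00 mg/L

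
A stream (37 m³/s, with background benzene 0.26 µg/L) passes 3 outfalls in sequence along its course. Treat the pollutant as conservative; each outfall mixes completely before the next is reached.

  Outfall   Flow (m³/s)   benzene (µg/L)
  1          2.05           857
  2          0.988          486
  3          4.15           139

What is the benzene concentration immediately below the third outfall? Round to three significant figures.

63.9 µg/L

Below outfall 1: Q → 39.05 m³/s, C = (37.00·0.2600 + 2.050·857.0)/39.05 = 45.24 µg/L.
Below outfall 2: Q → 40.04 m³/s, C = (39.05·45.24 + 0.9880·486.0)/40.04 = 56.11 µg/L.
Below outfall 3: Q → 44.19 m³/s, C = (40.04·56.11 + 4.150·139.0)/44.19 = 63.90 µg/L.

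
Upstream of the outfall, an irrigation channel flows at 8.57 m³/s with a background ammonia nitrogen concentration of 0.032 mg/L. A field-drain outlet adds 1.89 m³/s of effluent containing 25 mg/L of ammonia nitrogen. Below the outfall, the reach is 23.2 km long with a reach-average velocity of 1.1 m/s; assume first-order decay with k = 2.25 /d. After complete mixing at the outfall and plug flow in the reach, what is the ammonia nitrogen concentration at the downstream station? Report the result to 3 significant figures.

After mixing, C = (8.570·0.03200 + 1.890·25.00) / 10.46 = 47.52/10.46 = 4.543 mg/L.
Travel time t = 23.2·1000 / 1.1 = 21090 s = 5.859 h.
Applying C = C₀e^(−kt): 4.543 × 0.5774 = 2.623 mg/L.

2.62 mg/L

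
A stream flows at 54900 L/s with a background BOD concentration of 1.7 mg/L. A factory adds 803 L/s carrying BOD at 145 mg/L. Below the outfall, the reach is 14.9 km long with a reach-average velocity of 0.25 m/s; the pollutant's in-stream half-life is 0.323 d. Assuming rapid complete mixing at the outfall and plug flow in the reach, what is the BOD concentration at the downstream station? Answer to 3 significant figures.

After mixing, C = (54900·1.700 + 803.0·145.0) / 55700 = 209800/55700 = 3.766 mg/L.
Travel time t = 14.9·1000 / 0.25 = 59600 s = 16.56 h.
Half-life 0.323 d → k = ln 2 / 0.323 = 2.146 d⁻¹.
Decay over the reach: 3.766·exp(−kt) = 3.766·0.2276 = 0.8570 mg/L.

0.857 mg/L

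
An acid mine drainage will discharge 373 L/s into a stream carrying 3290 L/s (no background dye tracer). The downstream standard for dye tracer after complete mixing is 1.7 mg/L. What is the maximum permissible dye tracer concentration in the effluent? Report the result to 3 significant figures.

16.7 mg/L

At the limit, (Qr·Cr + Qe·Cₑ)/(Qr + Qe) = 1.7:
Cₑ = (3663·1.7 − 3290·0) / 373.0 = 16.69 mg/L.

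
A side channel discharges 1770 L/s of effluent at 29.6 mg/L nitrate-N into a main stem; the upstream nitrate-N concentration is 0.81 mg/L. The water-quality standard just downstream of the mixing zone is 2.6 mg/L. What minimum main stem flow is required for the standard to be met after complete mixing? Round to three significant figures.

Set C_mix = 2.6: (Q·0.8100 + 1770·29.60) / (Q + 1770) = 2.6
→ Q = 1770·(29.60 − 2.6)/(2.6 − 0.8100) = 26700 L/s.

26700 L/s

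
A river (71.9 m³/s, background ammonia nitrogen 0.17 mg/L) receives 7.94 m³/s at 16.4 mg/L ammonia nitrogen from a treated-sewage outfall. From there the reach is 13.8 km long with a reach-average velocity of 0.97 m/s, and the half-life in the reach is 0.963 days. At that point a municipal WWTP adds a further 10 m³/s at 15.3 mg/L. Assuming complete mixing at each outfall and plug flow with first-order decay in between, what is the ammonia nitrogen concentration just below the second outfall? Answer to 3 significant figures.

3.11 mg/L

Conservation of mass: C = (71.90·0.1700 + 7.940·16.40) / 79.84 = 142.4/79.84 = 1.784 mg/L; combined flow 79.84 m³/s.
Travel time t = 13.8·1000 / 0.97 = 14230 s = 3.952 h.
Half-life 0.963 d → k = ln 2 / 0.963 = 0.7198 d⁻¹.
Decay over the reach: 1.784·exp(−kt) = 1.784·0.8882 = 1.585 mg/L.
At the second outfall, C = (79.84·1.585 + 10.00·15.30) / (79.84 + 10.00) = 3.111 mg/L.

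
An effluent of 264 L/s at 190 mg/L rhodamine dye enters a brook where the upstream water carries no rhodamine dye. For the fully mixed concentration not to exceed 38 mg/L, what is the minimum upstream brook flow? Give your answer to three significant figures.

Set C_mix = 38: (Q·0 + 264.0·190.0) / (Q + 264.0) = 38
→ Q = 264.0·(190.0 − 38)/(38 − 0) = 1056 L/s.

1060 L/s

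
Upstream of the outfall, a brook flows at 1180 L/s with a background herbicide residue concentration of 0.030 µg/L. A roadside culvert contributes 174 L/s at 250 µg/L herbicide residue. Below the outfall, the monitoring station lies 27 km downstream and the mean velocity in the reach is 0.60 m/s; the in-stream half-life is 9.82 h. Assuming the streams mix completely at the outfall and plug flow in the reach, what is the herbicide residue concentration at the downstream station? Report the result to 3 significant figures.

Flow-weighted average: C = (1180·0.03000 + 174.0·250.0) / 1354 = 43540/1354 = 32.15 µg/L.
Travel time t = 27·1000 / 0.60 = 45000 s = 12.50 h.
Half-life 9.82 h → k = ln 2 / 9.82 = 0.07059 h⁻¹ = 1.694 d⁻¹.
Decay over the reach: 32.15·exp(−kt) = 32.15·0.4138 = 13.31 µg/L.

13.3 µg/L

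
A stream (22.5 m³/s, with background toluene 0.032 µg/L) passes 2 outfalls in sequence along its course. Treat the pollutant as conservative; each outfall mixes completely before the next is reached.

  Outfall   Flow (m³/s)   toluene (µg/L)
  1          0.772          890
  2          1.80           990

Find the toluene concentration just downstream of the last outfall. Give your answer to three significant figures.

After outfall 1: Q = 22.50 + 0.7720 = 23.27 m³/s; C = (22.50·0.03200 + 0.7720·890.0)/23.27 = 29.55 µg/L.
After outfall 2: Q = 23.27 + 1.800 = 25.07 m³/s; C = (23.27·29.55 + 1.800·990.0)/25.07 = 98.51 µg/L.

98.5 µg/L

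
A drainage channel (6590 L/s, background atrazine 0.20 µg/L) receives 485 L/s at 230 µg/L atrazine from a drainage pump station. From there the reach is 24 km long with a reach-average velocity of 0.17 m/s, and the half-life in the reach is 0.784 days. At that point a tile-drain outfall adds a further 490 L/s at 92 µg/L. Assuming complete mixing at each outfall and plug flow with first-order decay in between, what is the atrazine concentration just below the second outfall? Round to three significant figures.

9.48 µg/L

Mass balance: C = (6590·0.2000 + 485.0·230.0) / 7075 = 112900/7075 = 15.95 µg/L; combined flow 7075 L/s.
Travel time t = 24·1000 / 0.17 = 141200 s = 39.22 h.
Half-life 0.784 d → k = ln 2 / 0.784 = 0.8841 d⁻¹.
After decay, C = 15.95 × e^(−kt) = 15.95 × 0.2358 = 3.762 µg/L.
Second outfall: C = (7075·3.762 + 490.0·92.00)/7565 = 9.478 µg/L.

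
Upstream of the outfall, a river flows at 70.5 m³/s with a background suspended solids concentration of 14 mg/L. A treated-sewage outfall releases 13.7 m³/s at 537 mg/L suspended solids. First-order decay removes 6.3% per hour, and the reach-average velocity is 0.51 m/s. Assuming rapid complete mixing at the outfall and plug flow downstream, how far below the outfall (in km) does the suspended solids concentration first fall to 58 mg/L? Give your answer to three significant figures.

15.1 km

Mass balance: C = (70.50·14.00 + 13.70·537.0) / 84.20 = 8344/84.20 = 99.10 mg/L.
6.3%/h lost → k = −ln(1 − 0.063) = 0.06507 h⁻¹.
Set 99.10·exp(−k·t) = 58 → t = ln(99.10/58)/k = 29630 s = 8.232 h.
Distance = v·t = 0.51·29630 = 15110 m = 15.11 km.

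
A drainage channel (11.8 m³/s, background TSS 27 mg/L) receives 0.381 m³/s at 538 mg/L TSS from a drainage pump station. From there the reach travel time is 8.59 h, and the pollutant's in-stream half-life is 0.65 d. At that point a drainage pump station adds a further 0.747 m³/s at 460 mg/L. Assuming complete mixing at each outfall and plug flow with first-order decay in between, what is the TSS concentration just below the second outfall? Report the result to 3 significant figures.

54.2 mg/L

Flow-weighted average: C = (11.80·27.00 + 0.3810·538.0) / 12.18 = 523.6/12.18 = 42.98 mg/L; combined flow 12.18 m³/s.
Half-life 0.65 d → k = ln 2 / 0.65 = 1.066 d⁻¹.
After decay, C = 42.98 × e^(−kt) = 42.98 × 0.6827 = 29.35 mg/L.
At the second outfall, C = (12.18·29.35 + 0.7470·460.0) / (12.18 + 0.7470) = 54.23 mg/L.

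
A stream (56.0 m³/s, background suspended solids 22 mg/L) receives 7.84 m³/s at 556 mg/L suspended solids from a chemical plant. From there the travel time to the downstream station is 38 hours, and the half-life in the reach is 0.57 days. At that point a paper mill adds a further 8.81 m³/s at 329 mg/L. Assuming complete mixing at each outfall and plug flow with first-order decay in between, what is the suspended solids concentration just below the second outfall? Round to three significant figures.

Flow-weighted average: C = (56.00·22.00 + 7.840·556.0) / 63.84 = 5591/63.84 = 87.58 mg/L; combined flow 63.84 m³/s.
Half-life 0.57 d → k = ln 2 / 0.57 = 1.216 d⁻¹.
Decay over the reach: 87.58·exp(−kt) = 87.58·0.1458 = 12.77 mg/L.
At the second outfall, C = (63.84·12.77 + 8.810·329.0) / (63.84 + 8.810) = 51.12 mg/L.

51.1 mg/L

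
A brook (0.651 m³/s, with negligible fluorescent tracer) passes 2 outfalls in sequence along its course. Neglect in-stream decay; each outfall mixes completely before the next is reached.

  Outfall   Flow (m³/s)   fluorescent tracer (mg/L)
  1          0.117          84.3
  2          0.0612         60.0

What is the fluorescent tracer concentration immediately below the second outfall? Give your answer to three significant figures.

Outfall 1: combined Q = 0.7680 m³/s; C = (0.6510·0 + 0.1170·84.30)/0.7680 = 12.84 mg/L.
Outfall 2: combined Q = 0.8292 m³/s; C = (0.7680·12.84 + 0.06120·60.00)/0.8292 = 16.32 mg/L.

16.3 mg/L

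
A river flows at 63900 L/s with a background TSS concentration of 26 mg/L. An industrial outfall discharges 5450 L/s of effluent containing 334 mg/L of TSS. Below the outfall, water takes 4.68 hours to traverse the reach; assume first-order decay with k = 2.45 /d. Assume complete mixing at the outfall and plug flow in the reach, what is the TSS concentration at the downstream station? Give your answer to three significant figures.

31.1 mg/L

Mixed concentration C = ΣQC/ΣQ = (63900·26.00 + 5450·334.0) / 69350 = 3482000/69350 = 50.20 mg/L.
First-order decay: C = 50.20·exp(−k·t) = 50.20·0.6202 = 31.14 mg/L.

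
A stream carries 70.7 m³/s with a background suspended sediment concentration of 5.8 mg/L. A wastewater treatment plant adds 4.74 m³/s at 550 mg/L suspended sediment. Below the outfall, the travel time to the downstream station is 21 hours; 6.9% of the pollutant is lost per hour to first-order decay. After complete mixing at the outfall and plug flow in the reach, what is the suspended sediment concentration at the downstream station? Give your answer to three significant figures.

Flow-weighted average: C = (70.70·5.800 + 4.740·550.0) / 75.44 = 3017/75.44 = 39.99 mg/L.
6.9%/h lost → k = −ln(1 − 0.069) = 0.07150 h⁻¹.
Decay over the reach: 39.99·exp(−kt) = 39.99·0.2228 = 8.911 mg/L.

8.91 mg/L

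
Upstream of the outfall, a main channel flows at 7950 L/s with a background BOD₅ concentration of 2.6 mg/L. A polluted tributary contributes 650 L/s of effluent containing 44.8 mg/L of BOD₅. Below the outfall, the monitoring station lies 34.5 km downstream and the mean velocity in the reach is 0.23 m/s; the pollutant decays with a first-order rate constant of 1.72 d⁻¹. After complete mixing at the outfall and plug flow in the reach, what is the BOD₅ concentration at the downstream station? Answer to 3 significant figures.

Flow-weighted average: C = (7950·2.600 + 650.0·44.80) / 8600 = 49790/8600 = 5.790 mg/L.
Travel time t = 34.5·1000 / 0.23 = 150000 s = 41.67 h.
First-order decay: C = 5.790·exp(−k·t) = 5.790·0.05048 = 0.2923 mg/L.

0.292 mg/L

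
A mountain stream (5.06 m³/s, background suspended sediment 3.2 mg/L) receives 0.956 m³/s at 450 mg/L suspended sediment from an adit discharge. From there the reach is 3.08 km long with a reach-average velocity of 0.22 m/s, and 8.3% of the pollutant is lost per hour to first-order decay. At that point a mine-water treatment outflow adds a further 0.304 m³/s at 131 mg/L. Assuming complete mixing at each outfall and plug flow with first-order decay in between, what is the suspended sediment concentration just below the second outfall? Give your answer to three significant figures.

56.7 mg/L

Mass balance: C = (5.060·3.200 + 0.9560·450.0) / 6.016 = 446.4/6.016 = 74.20 mg/L; combined flow 6.016 m³/s.
Travel time t = 3.08·1000 / 0.22 = 14000 s = 3.889 h.
8.3%/h lost → k = −ln(1 − 0.083) = 0.08665 h⁻¹.
Decay over the reach: 74.20·exp(−kt) = 74.20·0.7139 = 52.97 mg/L.
At the second outfall, C = (6.016·52.97 + 0.3040·131.0) / (6.016 + 0.3040) = 56.73 mg/L.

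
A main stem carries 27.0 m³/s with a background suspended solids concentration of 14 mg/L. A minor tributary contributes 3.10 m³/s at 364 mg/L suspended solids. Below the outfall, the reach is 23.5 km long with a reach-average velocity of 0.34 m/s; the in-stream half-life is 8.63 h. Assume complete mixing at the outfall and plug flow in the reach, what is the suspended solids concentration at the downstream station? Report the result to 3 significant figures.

10.7 mg/L

Conservation of mass: C = (27.00·14.00 + 3.100·364.0) / 30.10 = 1506/30.10 = 50.05 mg/L.
Travel time t = 23.5·1000 / 0.34 = 69120 s = 19.20 h.
Half-life 8.63 h → k = ln 2 / 8.63 = 0.08032 h⁻¹ = 1.928 d⁻¹.
Applying C = C₀e^(−kt): 50.05 × 0.2139 = 10.71 mg/L.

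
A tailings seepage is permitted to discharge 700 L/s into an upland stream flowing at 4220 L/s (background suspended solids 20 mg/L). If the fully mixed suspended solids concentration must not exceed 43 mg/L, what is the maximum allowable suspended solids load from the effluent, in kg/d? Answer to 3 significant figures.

11000 kg/d

Mass balance at the limit: 4220·20.00 + 700.0·Cₑ = 4920·43 → Cₑ = 181.7 mg/L.
700.0 L/s = 0.7000 m³/s. Load = 0.7000 m³/s × 181.7 g/m³ × 86 400 s/d = 10990 kg/d.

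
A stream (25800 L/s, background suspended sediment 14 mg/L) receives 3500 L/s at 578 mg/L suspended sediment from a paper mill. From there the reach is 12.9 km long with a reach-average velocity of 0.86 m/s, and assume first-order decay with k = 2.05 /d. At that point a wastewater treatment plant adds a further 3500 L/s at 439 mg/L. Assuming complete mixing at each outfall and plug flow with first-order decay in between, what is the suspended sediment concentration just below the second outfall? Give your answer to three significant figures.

After mixing, C = (25800·14.00 + 3500·578.0) / 29300 = 2384000/29300 = 81.37 mg/L; combined flow 29300 L/s.
Travel time t = 12.9·1000 / 0.86 = 15000 s = 4.167 h.
First-order decay: C = 81.37·exp(−k·t) = 81.37·0.7005 = 57.00 mg/L.
At the second outfall, C = (29300·57.00 + 3500·439.0) / (29300 + 3500) = 97.77 mg/L.

97.8 mg/L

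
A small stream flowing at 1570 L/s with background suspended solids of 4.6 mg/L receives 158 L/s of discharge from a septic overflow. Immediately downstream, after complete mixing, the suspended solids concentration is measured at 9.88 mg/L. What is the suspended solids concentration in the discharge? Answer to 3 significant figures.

62.3 mg/L

Mass balance: 1570·4.600 + 158.0·Cₑ = 1728·9.880
→ Cₑ = (1728·9.880 − 1570·4.600) / 158.0 = 62.35 mg/L.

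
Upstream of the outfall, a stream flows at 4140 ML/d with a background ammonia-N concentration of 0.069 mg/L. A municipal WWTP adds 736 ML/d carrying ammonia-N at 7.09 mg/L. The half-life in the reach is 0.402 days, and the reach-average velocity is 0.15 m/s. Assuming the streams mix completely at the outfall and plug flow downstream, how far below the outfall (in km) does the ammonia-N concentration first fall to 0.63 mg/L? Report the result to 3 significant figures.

4.38 km

Conservation of mass: C = (4140·0.06900 + 736.0·7.090) / 4876 = 5504/4876 = 1.129 mg/L.
Half-life 0.402 d → k = ln 2 / 0.402 = 1.724 d⁻¹.
Set 1.129·exp(−k·t) = 0.63 → t = ln(1.129/0.63)/k = 29220 s = 8.117 h.
Distance = v·t = 0.15·29220 = 4383 m = 4.383 km.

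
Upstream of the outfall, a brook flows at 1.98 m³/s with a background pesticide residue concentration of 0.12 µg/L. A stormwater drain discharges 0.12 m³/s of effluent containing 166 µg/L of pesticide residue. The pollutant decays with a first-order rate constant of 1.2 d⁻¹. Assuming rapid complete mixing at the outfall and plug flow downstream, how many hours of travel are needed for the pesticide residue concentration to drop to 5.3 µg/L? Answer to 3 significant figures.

Flow-weighted average: C = (1.980·0.1200 + 0.1200·166.0) / 2.100 = 20.16/2.100 = 9.599 µg/L.
9.599·exp(−k·t) = 5.3 → t = ln(9.599/5.3)/k = 42760 s = 11.88 h.

11.9 h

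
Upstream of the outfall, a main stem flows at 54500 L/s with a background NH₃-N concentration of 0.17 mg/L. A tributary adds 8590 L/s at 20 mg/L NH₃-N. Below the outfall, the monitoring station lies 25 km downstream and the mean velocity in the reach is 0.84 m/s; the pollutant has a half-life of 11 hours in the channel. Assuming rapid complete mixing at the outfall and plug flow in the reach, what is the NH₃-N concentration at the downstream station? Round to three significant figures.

1.70 mg/L

After mixing, C = (54500·0.1700 + 8590·20.00) / 63090 = 181100/63090 = 2.870 mg/L.
Travel time t = 25·1000 / 0.84 = 29760 s = 8.267 h.
Half-life 11 h → k = ln 2 / 11 = 0.06301 h⁻¹ = 1.512 d⁻¹.
After decay, C = 2.870 × e^(−kt) = 2.870 × 0.5940 = 1.705 mg/L.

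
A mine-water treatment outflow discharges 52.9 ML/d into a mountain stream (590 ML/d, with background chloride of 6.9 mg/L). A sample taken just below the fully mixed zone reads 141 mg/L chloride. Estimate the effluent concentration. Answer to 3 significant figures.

Mass balance: 590.0·6.900 + 52.90·Cₑ = 642.9·141.0
→ Cₑ = (642.9·141.0 − 590.0·6.900) / 52.90 = 1637 mg/L.

1640 mg/L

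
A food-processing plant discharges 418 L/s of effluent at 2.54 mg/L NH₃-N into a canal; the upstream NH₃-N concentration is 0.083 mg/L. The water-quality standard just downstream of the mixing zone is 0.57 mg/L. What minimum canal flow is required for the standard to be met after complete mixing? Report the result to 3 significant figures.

1690 L/s

Set C_mix = 0.57: (Q·0.08300 + 418.0·2.540) / (Q + 418.0) = 0.57
→ Q = 418.0·(2.540 − 0.57)/(0.57 − 0.08300) = 1691 L/s.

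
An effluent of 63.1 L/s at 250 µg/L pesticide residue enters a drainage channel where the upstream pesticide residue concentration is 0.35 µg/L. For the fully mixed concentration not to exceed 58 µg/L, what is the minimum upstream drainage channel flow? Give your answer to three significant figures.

210 L/s

Set C_mix = 58: (Q·0.3500 + 63.10·250.0) / (Q + 63.10) = 58
→ Q = 63.10·(250.0 − 58)/(58 − 0.3500) = 210.2 L/s.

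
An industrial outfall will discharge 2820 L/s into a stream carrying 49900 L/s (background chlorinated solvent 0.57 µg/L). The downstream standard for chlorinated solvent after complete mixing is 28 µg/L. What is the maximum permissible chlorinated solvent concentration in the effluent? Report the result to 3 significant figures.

513 µg/L

At the limit, (Qr·Cr + Qe·Cₑ)/(Qr + Qe) = 28:
Cₑ = (52720·28 − 49900·0.5700) / 2820 = 513.4 µg/L.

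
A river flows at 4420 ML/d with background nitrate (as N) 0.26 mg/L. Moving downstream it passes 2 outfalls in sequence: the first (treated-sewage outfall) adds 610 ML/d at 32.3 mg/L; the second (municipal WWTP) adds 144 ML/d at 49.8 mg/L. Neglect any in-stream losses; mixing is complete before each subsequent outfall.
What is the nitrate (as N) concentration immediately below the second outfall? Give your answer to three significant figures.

5.42 mg/L

Outfall 1: combined Q = 5030 ML/d; C = (4420·0.2600 + 610.0·32.30)/5030 = 4.146 mg/L.
Outfall 2: combined Q = 5174 ML/d; C = (5030·4.146 + 144.0·49.80)/5174 = 5.416 mg/L.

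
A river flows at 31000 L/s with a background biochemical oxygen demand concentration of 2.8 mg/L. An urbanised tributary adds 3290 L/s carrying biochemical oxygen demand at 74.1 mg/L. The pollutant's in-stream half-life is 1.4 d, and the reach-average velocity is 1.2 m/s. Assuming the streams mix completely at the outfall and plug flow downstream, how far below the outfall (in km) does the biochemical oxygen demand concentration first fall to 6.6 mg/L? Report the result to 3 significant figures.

79.4 km

Flow-weighted average: C = (31000·2.800 + 3290·74.10) / 34290 = 330600/34290 = 9.641 mg/L.
Half-life 1.4 d → k = ln 2 / 1.4 = 0.4951 d⁻¹.
Set 9.641·exp(−k·t) = 6.6 → t = ln(9.641/6.6)/k = 66130 s = 18.37 h.
Distance = v·t = 1.2·66130 = 79360 m = 79.36 km.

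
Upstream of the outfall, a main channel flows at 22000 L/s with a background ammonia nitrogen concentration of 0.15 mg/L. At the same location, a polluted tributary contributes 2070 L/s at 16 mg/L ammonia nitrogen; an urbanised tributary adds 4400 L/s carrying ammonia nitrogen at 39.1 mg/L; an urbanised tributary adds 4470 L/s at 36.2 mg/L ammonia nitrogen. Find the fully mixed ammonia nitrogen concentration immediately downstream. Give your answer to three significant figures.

Mixed concentration C = ΣQC/ΣQ = (22000·0.1500 + 2070·16.00 + 4400·39.10 + 4470·36.20) / 32940 = 370300/32940 = 11.24 mg/L.

11.2 mg/L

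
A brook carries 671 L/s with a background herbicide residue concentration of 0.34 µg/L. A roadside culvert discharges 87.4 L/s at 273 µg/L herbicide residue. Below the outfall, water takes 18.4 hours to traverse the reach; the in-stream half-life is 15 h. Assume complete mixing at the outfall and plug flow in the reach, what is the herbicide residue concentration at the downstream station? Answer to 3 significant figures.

13.6 µg/L

Mixed concentration C = ΣQC/ΣQ = (671.0·0.3400 + 87.40·273.0) / 758.4 = 24090/758.4 = 31.76 µg/L.
Half-life 15 h → k = ln 2 / 15 = 0.04621 h⁻¹ = 1.109 d⁻¹.
Decay over the reach: 31.76·exp(−kt) = 31.76·0.4273 = 13.57 µg/L.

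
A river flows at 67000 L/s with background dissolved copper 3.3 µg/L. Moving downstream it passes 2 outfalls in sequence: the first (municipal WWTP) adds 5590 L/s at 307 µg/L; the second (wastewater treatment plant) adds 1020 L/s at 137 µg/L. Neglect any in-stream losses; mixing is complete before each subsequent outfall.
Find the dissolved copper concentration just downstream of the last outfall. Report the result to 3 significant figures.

28.2 µg/L

Below outfall 1: Q → 72590 L/s, C = (67000·3.300 + 5590·307.0)/72590 = 26.69 µg/L.
Below outfall 2: Q → 73610 L/s, C = (72590·26.69 + 1020·137.0)/73610 = 28.22 µg/L.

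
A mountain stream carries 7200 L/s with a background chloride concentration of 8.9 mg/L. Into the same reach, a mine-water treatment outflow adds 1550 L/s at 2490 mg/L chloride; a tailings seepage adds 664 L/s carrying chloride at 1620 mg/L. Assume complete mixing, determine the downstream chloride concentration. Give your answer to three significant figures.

After mixing, C = (7200·8.900 + 1550·2490 + 664.0·1620) / 9414 = 4999000/9414 = 531.0 mg/L.

531 mg/L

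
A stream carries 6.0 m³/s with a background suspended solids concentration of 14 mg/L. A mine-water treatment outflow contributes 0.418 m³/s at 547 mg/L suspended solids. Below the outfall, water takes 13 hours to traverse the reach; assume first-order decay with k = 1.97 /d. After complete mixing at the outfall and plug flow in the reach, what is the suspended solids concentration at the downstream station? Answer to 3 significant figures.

16.8 mg/L

Conservation of mass: C = (6.000·14.00 + 0.4180·547.0) / 6.418 = 312.6/6.418 = 48.71 mg/L.
First-order decay: C = 48.71·exp(−k·t) = 48.71·0.3440 = 16.76 mg/L.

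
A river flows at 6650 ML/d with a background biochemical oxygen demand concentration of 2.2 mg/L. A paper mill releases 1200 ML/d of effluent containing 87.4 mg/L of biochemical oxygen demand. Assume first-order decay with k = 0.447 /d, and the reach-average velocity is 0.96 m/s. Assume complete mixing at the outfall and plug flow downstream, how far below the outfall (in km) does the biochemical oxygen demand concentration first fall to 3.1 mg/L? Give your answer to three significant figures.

After mixing, C = (6650·2.200 + 1200·87.40) / 7850 = 119500/7850 = 15.22 mg/L.
Set 15.22·exp(−k·t) = 3.1 → t = ln(15.22/3.1)/k = 307600 s = 85.45 h.
Distance = v·t = 0.96·307600 = 295300 m = 295.3 km.

295 km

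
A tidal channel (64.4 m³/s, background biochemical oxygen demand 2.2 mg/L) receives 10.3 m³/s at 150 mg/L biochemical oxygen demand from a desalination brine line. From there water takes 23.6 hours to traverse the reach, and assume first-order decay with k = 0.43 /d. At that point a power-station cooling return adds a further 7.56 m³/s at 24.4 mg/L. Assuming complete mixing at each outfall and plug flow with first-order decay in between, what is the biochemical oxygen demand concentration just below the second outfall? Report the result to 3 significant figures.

Flow-weighted average: C = (64.40·2.200 + 10.30·150.0) / 74.70 = 1687/74.70 = 22.58 mg/L; combined flow 74.70 m³/s.
Decay over the reach: 22.58·exp(−kt) = 22.58·0.6552 = 14.79 mg/L.
Second outfall: C = (74.70·14.79 + 7.560·24.40)/82.26 = 15.68 mg/L.

15.7 mg/L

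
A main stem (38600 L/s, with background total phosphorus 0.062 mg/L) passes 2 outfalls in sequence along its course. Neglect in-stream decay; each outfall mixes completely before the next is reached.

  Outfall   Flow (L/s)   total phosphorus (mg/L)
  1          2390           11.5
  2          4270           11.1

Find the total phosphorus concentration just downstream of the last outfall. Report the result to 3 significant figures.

After outfall 1: Q = 38600 + 2390 = 40990 L/s; C = (38600·0.06200 + 2390·11.50)/40990 = 0.7289 mg/L.
After outfall 2: Q = 40990 + 4270 = 45260 L/s; C = (40990·0.7289 + 4270·11.10)/45260 = 1.707 mg/L.

1.71 mg/L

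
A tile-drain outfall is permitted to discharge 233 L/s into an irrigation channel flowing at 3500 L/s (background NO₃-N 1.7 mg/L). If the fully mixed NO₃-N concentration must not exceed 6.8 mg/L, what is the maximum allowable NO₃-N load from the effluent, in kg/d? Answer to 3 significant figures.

1680 kg/d

Mass balance at the limit: 3500·1.700 + 233.0·Cₑ = 3733·6.8 → Cₑ = 83.41 mg/L.
233.0 L/s = 0.2330 m³/s. Load = 0.2330 m³/s × 83.41 g/m³ × 86 400 s/d = 1679 kg/d.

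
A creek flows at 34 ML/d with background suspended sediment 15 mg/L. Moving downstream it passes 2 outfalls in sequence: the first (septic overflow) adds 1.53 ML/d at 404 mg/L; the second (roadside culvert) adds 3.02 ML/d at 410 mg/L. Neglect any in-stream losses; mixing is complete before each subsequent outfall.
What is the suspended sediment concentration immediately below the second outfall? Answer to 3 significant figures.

After outfall 1: Q = 34.00 + 1.530 = 35.53 ML/d; C = (34.00·15.00 + 1.530·404.0)/35.53 = 31.75 mg/L.
After outfall 2: Q = 35.53 + 3.020 = 38.55 ML/d; C = (35.53·31.75 + 3.020·410.0)/38.55 = 61.38 mg/L.

61.4 mg/L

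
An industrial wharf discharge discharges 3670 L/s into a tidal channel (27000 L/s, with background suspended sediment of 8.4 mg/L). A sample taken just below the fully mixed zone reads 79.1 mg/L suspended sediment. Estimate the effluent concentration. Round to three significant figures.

Mass balance: 27000·8.400 + 3670·Cₑ = 30670·79.10
→ Cₑ = (30670·79.10 − 27000·8.400) / 3670 = 599.2 mg/L.

599 mg/L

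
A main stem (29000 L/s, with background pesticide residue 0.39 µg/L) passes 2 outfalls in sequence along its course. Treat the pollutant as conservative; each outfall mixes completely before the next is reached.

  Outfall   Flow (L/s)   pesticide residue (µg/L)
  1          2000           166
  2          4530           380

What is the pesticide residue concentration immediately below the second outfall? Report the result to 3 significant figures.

58.1 µg/L

After outfall 1: Q = 29000 + 2000 = 31000 L/s; C = (29000·0.3900 + 2000·166.0)/31000 = 11.07 µg/L.
After outfall 2: Q = 31000 + 4530 = 35530 L/s; C = (31000·11.07 + 4530·380.0)/35530 = 58.11 µg/L.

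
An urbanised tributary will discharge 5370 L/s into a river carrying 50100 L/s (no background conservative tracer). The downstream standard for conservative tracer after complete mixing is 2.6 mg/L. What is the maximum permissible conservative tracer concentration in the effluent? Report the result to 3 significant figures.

26.9 mg/L

At the limit, (Qr·Cr + Qe·Cₑ)/(Qr + Qe) = 2.6:
Cₑ = (55470·2.6 − 50100·0) / 5370 = 26.86 mg/L.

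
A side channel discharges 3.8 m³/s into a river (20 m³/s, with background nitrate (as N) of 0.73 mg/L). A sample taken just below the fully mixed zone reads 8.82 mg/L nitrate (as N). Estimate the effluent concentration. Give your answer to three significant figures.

51.4 mg/L

Mass balance: 20.00·0.7300 + 3.800·Cₑ = 23.80·8.820
→ Cₑ = (23.80·8.820 − 20.00·0.7300) / 3.800 = 51.40 mg/L.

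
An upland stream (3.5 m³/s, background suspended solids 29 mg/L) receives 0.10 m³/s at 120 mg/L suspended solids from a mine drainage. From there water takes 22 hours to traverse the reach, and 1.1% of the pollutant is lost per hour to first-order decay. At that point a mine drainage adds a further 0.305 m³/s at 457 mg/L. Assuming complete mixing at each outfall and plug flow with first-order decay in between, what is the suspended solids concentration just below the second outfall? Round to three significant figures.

After mixing, C = (3.500·29.00 + 0.1000·120.0) / 3.600 = 113.5/3.600 = 31.53 mg/L; combined flow 3.600 m³/s.
1.1%/h lost → k = −ln(1 − 0.011) = 0.01106 h⁻¹.
First-order decay: C = 31.53·exp(−k·t) = 31.53·0.7840 = 24.72 mg/L.
Second outfall: C = (3.600·24.72 + 0.3050·457.0)/3.905 = 58.48 mg/L.

58.5 mg/L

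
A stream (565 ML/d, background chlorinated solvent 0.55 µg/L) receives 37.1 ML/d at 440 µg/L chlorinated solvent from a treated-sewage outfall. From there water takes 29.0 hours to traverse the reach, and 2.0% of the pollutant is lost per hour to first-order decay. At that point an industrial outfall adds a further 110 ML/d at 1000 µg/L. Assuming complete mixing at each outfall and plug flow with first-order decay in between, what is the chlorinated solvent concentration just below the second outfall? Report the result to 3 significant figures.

167 µg/L

Mass balance: C = (565.0·0.5500 + 37.10·440.0) / 602.1 = 16630/602.1 = 27.63 µg/L; combined flow 602.1 ML/d.
2.0%/h lost → k = −ln(1 − 0.02) = 0.02020 h⁻¹.
Decay over the reach: 27.63·exp(−kt) = 27.63·0.5566 = 15.38 µg/L.
Second outfall: C = (602.1·15.38 + 110.0·1000)/712.1 = 167.5 µg/L.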